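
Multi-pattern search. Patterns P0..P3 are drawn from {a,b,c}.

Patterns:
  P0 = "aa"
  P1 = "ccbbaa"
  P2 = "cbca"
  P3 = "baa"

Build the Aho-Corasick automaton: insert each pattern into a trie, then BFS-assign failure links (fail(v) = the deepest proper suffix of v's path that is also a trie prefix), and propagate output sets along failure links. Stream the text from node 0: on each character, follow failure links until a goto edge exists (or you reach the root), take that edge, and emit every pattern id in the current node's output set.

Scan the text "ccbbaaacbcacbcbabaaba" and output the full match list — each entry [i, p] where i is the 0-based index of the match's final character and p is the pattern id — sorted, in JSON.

Build:
Trie nodes:
  n0 'ε': a→1 b→12 c→3
  n1 'a': a→2
  n2 'aa': ·  [P0 ends]
  n3 'c': b→9 c→4
  n4 'cc': b→5
  n5 'ccb': b→6
  n6 'ccbb': a→7
  n7 'ccbba': a→8
  n8 'ccbbaa': ·  [P1 ends]
  n9 'cb': c→10
  n10 'cbc': a→11
  n11 'cbca': ·  [P2 ends]
  n12 'b': a→13
  n13 'ba': a→14
  n14 'baa': ·  [P3 ends]

Failure links (BFS by depth):
  fail(1) 'a': from fail(0)=0 chase 'a': 0 ⇒ 0;  out=∅∪out(0)=∅
  fail(3) 'c': from fail(0)=0 chase 'c': 0 ⇒ 0;  out=∅∪out(0)=∅
  fail(12) 'b': from fail(0)=0 chase 'b': 0 ⇒ 0;  out=∅∪out(0)=∅
  fail(2) 'aa': from fail(1)=0 chase 'a': 0 ⇒ 1;  out={0}∪out(1)={0}
  fail(4) 'cc': from fail(3)=0 chase 'c': 0 ⇒ 3;  out=∅∪out(3)=∅
  fail(9) 'cb': from fail(3)=0 chase 'b': 0 ⇒ 12;  out=∅∪out(12)=∅
  fail(13) 'ba': from fail(12)=0 chase 'a': 0 ⇒ 1;  out=∅∪out(1)=∅
  fail(5) 'ccb': from fail(4)=3 chase 'b': 3 ⇒ 9;  out=∅∪out(9)=∅
  fail(10) 'cbc': from fail(9)=12 chase 'c': 12→0 ⇒ 3;  out=∅∪out(3)=∅
  fail(14) 'baa': from fail(13)=1 chase 'a': 1 ⇒ 2;  out={3}∪out(2)={0,3}
  fail(6) 'ccbb': from fail(5)=9 chase 'b': 9→12→0 ⇒ 12;  out=∅∪out(12)=∅
  fail(11) 'cbca': from fail(10)=3 chase 'a': 3→0 ⇒ 1;  out={2}∪out(1)={2}
  fail(7) 'ccbba': from fail(6)=12 chase 'a': 12 ⇒ 13;  out=∅∪out(13)=∅
  fail(8) 'ccbbaa': from fail(7)=13 chase 'a': 13 ⇒ 14;  out={1}∪out(14)={0,1,3}

Scan:
[0] read 'c'  n0⇒n3
[1] read 'c'  n3⇒n4
[2] read 'b'  n4⇒n5
[3] read 'b'  n5⇒n6
[4] read 'a'  n6⇒n7
[5] read 'a'  n7⇒n8  → match P0@[4:5],P1@[0:5],P3@[3:5]
[6] read 'a'  n8⇒n2 (via fail)  → match P0@[5:6]
[7] read 'c'  n2⇒n3 (via fail)
[8] read 'b'  n3⇒n9
[9] read 'c'  n9⇒n10
[10] read 'a'  n10⇒n11  → match P2@[7:10]
[11] read 'c'  n11⇒n3 (via fail)
[12] read 'b'  n3⇒n9
[13] read 'c'  n9⇒n10
[14] read 'b'  n10⇒n9 (via fail)
[15] read 'a'  n9⇒n13 (via fail)
[16] read 'b'  n13⇒n12 (via fail)
[17] read 'a'  n12⇒n13
[18] read 'a'  n13⇒n14  → match P0@[17:18],P3@[16:18]
[19] read 'b'  n14⇒n12 (via fail)
[20] read 'a'  n12⇒n13

Result: [[5,0],[5,1],[5,3],[6,0],[10,2],[18,0],[18,3]]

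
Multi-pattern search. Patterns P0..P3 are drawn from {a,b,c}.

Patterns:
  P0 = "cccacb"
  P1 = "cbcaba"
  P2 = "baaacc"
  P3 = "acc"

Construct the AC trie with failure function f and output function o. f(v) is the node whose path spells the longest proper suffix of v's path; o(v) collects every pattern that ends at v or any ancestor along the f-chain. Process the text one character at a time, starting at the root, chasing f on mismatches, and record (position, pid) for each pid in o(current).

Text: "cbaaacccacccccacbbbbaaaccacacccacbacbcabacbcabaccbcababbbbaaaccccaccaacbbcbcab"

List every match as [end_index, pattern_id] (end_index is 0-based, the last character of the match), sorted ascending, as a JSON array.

Build automaton:
Trie nodes:
  n0 'ε': a→18 b→12 c→1
  n1 'c': b→7 c→2
  n2 'cc': c→3
  n3 'ccc': a→4
  n4 'ccca': c→5
  n5 'cccac': b→6
  n6 'cccacb': ·  [P0 ends]
  n7 'cb': c→8
  n8 'cbc': a→9
  n9 'cbca': b→10
  n10 'cbcab': a→11
  n11 'cbcaba': ·  [P1 ends]
  n12 'b': a→13
  n13 'ba': a→14
  n14 'baa': a→15
  n15 'baaa': c→16
  n16 'baaac': c→17
  n17 'baaacc': ·  [P2 ends]
  n18 'a': c→19
  n19 'ac': c→20
  n20 'acc': ·  [P3 ends]

Failure links (BFS by depth):
  fail(1) 'c': from fail(0)=0 chase 'c': 0 ⇒ 0;  out=∅∪out(0)=∅
  fail(12) 'b': from fail(0)=0 chase 'b': 0 ⇒ 0;  out=∅∪out(0)=∅
  fail(18) 'a': from fail(0)=0 chase 'a': 0 ⇒ 0;  out=∅∪out(0)=∅
  fail(2) 'cc': from fail(1)=0 chase 'c': 0 ⇒ 1;  out=∅∪out(1)=∅
  fail(7) 'cb': from fail(1)=0 chase 'b': 0 ⇒ 12;  out=∅∪out(12)=∅
  fail(13) 'ba': from fail(12)=0 chase 'a': 0 ⇒ 18;  out=∅∪out(18)=∅
  fail(19) 'ac': from fail(18)=0 chase 'c': 0 ⇒ 1;  out=∅∪out(1)=∅
  fail(3) 'ccc': from fail(2)=1 chase 'c': 1 ⇒ 2;  out=∅∪out(2)=∅
  fail(8) 'cbc': from fail(7)=12 chase 'c': 12→0 ⇒ 1;  out=∅∪out(1)=∅
  fail(14) 'baa': from fail(13)=18 chase 'a': 18→0 ⇒ 18;  out=∅∪out(18)=∅
  fail(20) 'acc': from fail(19)=1 chase 'c': 1 ⇒ 2;  out={3}∪out(2)={3}
  fail(4) 'ccca': from fail(3)=2 chase 'a': 2→1→0 ⇒ 18;  out=∅∪out(18)=∅
  fail(9) 'cbca': from fail(8)=1 chase 'a': 1→0 ⇒ 18;  out=∅∪out(18)=∅
  fail(15) 'baaa': from fail(14)=18 chase 'a': 18→0 ⇒ 18;  out=∅∪out(18)=∅
  fail(5) 'cccac': from fail(4)=18 chase 'c': 18 ⇒ 19;  out=∅∪out(19)=∅
  fail(10) 'cbcab': from fail(9)=18 chase 'b': 18→0 ⇒ 12;  out=∅∪out(12)=∅
  fail(16) 'baaac': from fail(15)=18 chase 'c': 18 ⇒ 19;  out=∅∪out(19)=∅
  fail(6) 'cccacb': from fail(5)=19 chase 'b': 19→1 ⇒ 7;  out={0}∪out(7)={0}
  fail(11) 'cbcaba': from fail(10)=12 chase 'a': 12 ⇒ 13;  out={1}∪out(13)={1}
  fail(17) 'baaacc': from fail(16)=19 chase 'c': 19 ⇒ 20;  out={2}∪out(20)={2,3}

Text stream:
[0] read 'c'  n0⇒n1
[1] read 'b'  n1⇒n7
[2] read 'a'  n7⇒n13 ·f
[3] read 'a'  n13⇒n14
[4] read 'a'  n14⇒n15
[5] read 'c'  n15⇒n16
[6] read 'c'  n16⇒n17  ** P2@[1:6],P3@[4:6]
[7] read 'c'  n17⇒n3 ·f
[8] read 'a'  n3⇒n4
[9] read 'c'  n4⇒n5
[10] read 'c'  n5⇒n20 ·f  ** P3@[8:10]
[11] read 'c'  n20⇒n3 ·f
[12] read 'c'  n3⇒n3 ·f
[13] read 'c'  n3⇒n3 ·f
[14] read 'a'  n3⇒n4
[15] read 'c'  n4⇒n5
[16] read 'b'  n5⇒n6  ** P0@[11:16]
[17] read 'b'  n6⇒n12 ·f
[18] read 'b'  n12⇒n12 ·f
[19] read 'b'  n12⇒n12 ·f
[20] read 'a'  n12⇒n13
[21] read 'a'  n13⇒n14
[22] read 'a'  n14⇒n15
[23] read 'c'  n15⇒n16
[24] read 'c'  n16⇒n17  ** P2@[19:24],P3@[22:24]
[25] read 'a'  n17⇒n18 ·f
[26] read 'c'  n18⇒n19
[27] read 'a'  n19⇒n18 ·f
[28] read 'c'  n18⇒n19
[29] read 'c'  n19⇒n20  ** P3@[27:29]
[30] read 'c'  n20⇒n3 ·f
[31] read 'a'  n3⇒n4
[32] read 'c'  n4⇒n5
[33] read 'b'  n5⇒n6  ** P0@[28:33]
[34] read 'a'  n6⇒n13 ·f
[35] read 'c'  n13⇒n19 ·f
[36] read 'b'  n19⇒n7 ·f
[37] read 'c'  n7⇒n8
[38] read 'a'  n8⇒n9
[39] read 'b'  n9⇒n10
[40] read 'a'  n10⇒n11  ** P1@[35:40]
[41] read 'c'  n11⇒n19 ·f
[42] read 'b'  n19⇒n7 ·f
[43] read 'c'  n7⇒n8
[44] read 'a'  n8⇒n9
[45] read 'b'  n9⇒n10
[46] read 'a'  n10⇒n11  ** P1@[41:46]
[47] read 'c'  n11⇒n19 ·f
[48] read 'c'  n19⇒n20  ** P3@[46:48]
[49] read 'b'  n20⇒n7 ·f
[50] read 'c'  n7⇒n8
[51] read 'a'  n8⇒n9
[52] read 'b'  n9⇒n10
[53] read 'a'  n10⇒n11  ** P1@[48:53]
[54] read 'b'  n11⇒n12 ·f
[55] read 'b'  n12⇒n12 ·f
[56] read 'b'  n12⇒n12 ·f
[57] read 'b'  n12⇒n12 ·f
[58] read 'a'  n12⇒n13
[59] read 'a'  n13⇒n14
[60] read 'a'  n14⇒n15
[61] read 'c'  n15⇒n16
[62] read 'c'  n16⇒n17  ** P2@[57:62],P3@[60:62]
[63] read 'c'  n17⇒n3 ·f
[64] read 'c'  n3⇒n3 ·f
[65] read 'a'  n3⇒n4
[66] read 'c'  n4⇒n5
[67] read 'c'  n5⇒n20 ·f  ** P3@[65:67]
[68] read 'a'  n20⇒n18 ·f
[69] read 'a'  n18⇒n18 ·f
[70] read 'c'  n18⇒n19
[71] read 'b'  n19⇒n7 ·f
[72] read 'b'  n7⇒n12 ·f
[73] read 'c'  n12⇒n1 ·f
[74] read 'b'  n1⇒n7
[75] read 'c'  n7⇒n8
[76] read 'a'  n8⇒n9
[77] read 'b'  n9⇒n10

All matches (sorted): [[6,2],[6,3],[10,3],[16,0],[24,2],[24,3],[29,3],[33,0],[40,1],[46,1],[48,3],[53,1],[62,2],[62,3],[67,3]]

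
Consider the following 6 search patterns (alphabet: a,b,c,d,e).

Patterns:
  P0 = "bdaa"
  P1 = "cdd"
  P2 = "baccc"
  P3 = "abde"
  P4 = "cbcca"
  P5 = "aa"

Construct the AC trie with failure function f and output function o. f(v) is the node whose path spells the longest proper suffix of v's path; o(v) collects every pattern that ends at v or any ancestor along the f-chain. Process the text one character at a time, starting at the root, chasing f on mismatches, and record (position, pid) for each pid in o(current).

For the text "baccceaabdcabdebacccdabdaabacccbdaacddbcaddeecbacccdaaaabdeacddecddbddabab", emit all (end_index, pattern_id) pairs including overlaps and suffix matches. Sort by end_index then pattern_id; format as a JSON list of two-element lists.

Build automaton:
Trie nodes:
  0='ε' goto a→12 b→1 c→5
  1='b' goto a→8 d→2
  2='bd' goto a→3
  3='bda' goto a→4
  4='bdaa' goto ·  [P0 ends]
  5='c' goto b→16 d→6
  6='cd' goto d→7
  7='cdd' goto ·  [P1 ends]
  8='ba' goto c→9
  9='bac' goto c→10
  10='bacc' goto c→11
  11='baccc' goto ·  [P2 ends]
  12='a' goto a→20 b→13
  13='ab' goto d→14
  14='abd' goto e→15
  15='abde' goto ·  [P3 ends]
  16='cb' goto c→17
  17='cbc' goto c→18
  18='cbcc' goto a→19
  19='cbcca' goto ·  [P4 ends]
  20='aa' goto ·  [P5 ends]

BFS fail/out derivation:
  fail(1) 'b': from fail(0)=0 chase 'b': 0 ⇒ 0;  out=∅∪out(0)=∅
  fail(5) 'c': from fail(0)=0 chase 'c': 0 ⇒ 0;  out=∅∪out(0)=∅
  fail(12) 'a': from fail(0)=0 chase 'a': 0 ⇒ 0;  out=∅∪out(0)=∅
  fail(2) 'bd': from fail(1)=0 chase 'd': 0 ⇒ 0;  out=∅∪out(0)=∅
  fail(6) 'cd': from fail(5)=0 chase 'd': 0 ⇒ 0;  out=∅∪out(0)=∅
  fail(8) 'ba': from fail(1)=0 chase 'a': 0 ⇒ 12;  out=∅∪out(12)=∅
  fail(13) 'ab': from fail(12)=0 chase 'b': 0 ⇒ 1;  out=∅∪out(1)=∅
  fail(16) 'cb': from fail(5)=0 chase 'b': 0 ⇒ 1;  out=∅∪out(1)=∅
  fail(20) 'aa': from fail(12)=0 chase 'a': 0 ⇒ 12;  out={5}∪out(12)={5}
  fail(3) 'bda': from fail(2)=0 chase 'a': 0 ⇒ 12;  out=∅∪out(12)=∅
  fail(7) 'cdd': from fail(6)=0 chase 'd': 0 ⇒ 0;  out={1}∪out(0)={1}
  fail(9) 'bac': from fail(8)=12 chase 'c': 12→0 ⇒ 5;  out=∅∪out(5)=∅
  fail(14) 'abd': from fail(13)=1 chase 'd': 1 ⇒ 2;  out=∅∪out(2)=∅
  fail(17) 'cbc': from fail(16)=1 chase 'c': 1→0 ⇒ 5;  out=∅∪out(5)=∅
  fail(4) 'bdaa': from fail(3)=12 chase 'a': 12 ⇒ 20;  out={0}∪out(20)={0,5}
  fail(10) 'bacc': from fail(9)=5 chase 'c': 5→0 ⇒ 5;  out=∅∪out(5)=∅
  fail(15) 'abde': from fail(14)=2 chase 'e': 2→0 ⇒ 0;  out={3}∪out(0)={3}
  fail(18) 'cbcc': from fail(17)=5 chase 'c': 5→0 ⇒ 5;  out=∅∪out(5)=∅
  fail(11) 'baccc': from fail(10)=5 chase 'c': 5→0 ⇒ 5;  out={2}∪out(5)={2}
  fail(19) 'cbcca': from fail(18)=5 chase 'a': 5→0 ⇒ 12;  out={4}∪out(12)={4}

Scan:
i=0 'b': node 0→1
i=1 'a': node 1→8
i=2 'c': node 8→9
i=3 'c': node 9→10
i=4 'c': node 10→11  emit P2@[0:4]
i=5 'e': node 11→0 ·f
i=6 'a': node 0→12
i=7 'a': node 12→20  emit P5@[6:7]
i=8 'b': node 20→13 ·f
i=9 'd': node 13→14
i=10 'c': node 14→5 ·f
i=11 'a': node 5→12 ·f
i=12 'b': node 12→13
i=13 'd': node 13→14
i=14 'e': node 14→15  emit P3@[11:14]
i=15 'b': node 15→1 ·f
i=16 'a': node 1→8
i=17 'c': node 8→9
i=18 'c': node 9→10
i=19 'c': node 10→11  emit P2@[15:19]
i=20 'd': node 11→6 ·f
i=21 'a': node 6→12 ·f
i=22 'b': node 12→13
i=23 'd': node 13→14
i=24 'a': node 14→3 ·f
i=25 'a': node 3→4  emit P0@[22:25],P5@[24:25]
i=26 'b': node 4→13 ·f
i=27 'a': node 13→8 ·f
i=28 'c': node 8→9
i=29 'c': node 9→10
i=30 'c': node 10→11  emit P2@[26:30]
i=31 'b': node 11→16 ·f
i=32 'd': node 16→2 ·f
i=33 'a': node 2→3
i=34 'a': node 3→4  emit P0@[31:34],P5@[33:34]
i=35 'c': node 4→5 ·f
i=36 'd': node 5→6
i=37 'd': node 6→7  emit P1@[35:37]
i=38 'b': node 7→1 ·f
i=39 'c': node 1→5 ·f
i=40 'a': node 5→12 ·f
i=41 'd': node 12→0 ·f
i=42 'd': node 0→0
i=43 'e': node 0→0
i=44 'e': node 0→0
i=45 'c': node 0→5
i=46 'b': node 5→16
i=47 'a': node 16→8 ·f
i=48 'c': node 8→9
i=49 'c': node 9→10
i=50 'c': node 10→11  emit P2@[46:50]
i=51 'd': node 11→6 ·f
i=52 'a': node 6→12 ·f
i=53 'a': node 12→20  emit P5@[52:53]
i=54 'a': node 20→20 ·f  emit P5@[53:54]
i=55 'a': node 20→20 ·f  emit P5@[54:55]
i=56 'b': node 20→13 ·f
i=57 'd': node 13→14
i=58 'e': node 14→15  emit P3@[55:58]
i=59 'a': node 15→12 ·f
i=60 'c': node 12→5 ·f
i=61 'd': node 5→6
i=62 'd': node 6→7  emit P1@[60:62]
i=63 'e': node 7→0 ·f
i=64 'c': node 0→5
i=65 'd': node 5→6
i=66 'd': node 6→7  emit P1@[64:66]
i=67 'b': node 7→1 ·f
i=68 'd': node 1→2
i=69 'd': node 2→0 ·f
i=70 'a': node 0→12
i=71 'b': node 12→13
i=72 'a': node 13→8 ·f
i=73 'b': node 8→13 ·f

Matches: [[4,2],[7,5],[14,3],[19,2],[25,0],[25,5],[30,2],[34,0],[34,5],[37,1],[50,2],[53,5],[54,5],[55,5],[58,3],[62,1],[66,1]]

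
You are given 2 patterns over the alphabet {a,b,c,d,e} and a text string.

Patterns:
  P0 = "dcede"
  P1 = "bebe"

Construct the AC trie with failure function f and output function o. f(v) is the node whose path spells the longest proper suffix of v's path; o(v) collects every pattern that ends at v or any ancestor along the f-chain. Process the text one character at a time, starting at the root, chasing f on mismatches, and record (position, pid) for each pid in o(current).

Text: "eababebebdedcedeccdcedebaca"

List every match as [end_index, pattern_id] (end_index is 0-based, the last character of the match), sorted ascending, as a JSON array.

Build automaton:
Trie nodes:
  0='ε' goto b→6 d→1
  1='d' goto c→2
  2='dc' goto e→3
  3='dce' goto d→4
  4='dced' goto e→5
  5='dcede' goto ·  ←P0
  6='b' goto e→7
  7='be' goto b→8
  8='beb' goto e→9
  9='bebe' goto ·  ←P1

Failure links (BFS by depth):
  n1('d'): parent n0 fail=0; on 'd' 0 → fail=0;  out ∅∪∅=∅
  n6('b'): parent n0 fail=0; on 'b' 0 → fail=0;  out ∅∪∅=∅
  n2('dc'): parent n1 fail=0; on 'c' 0 → fail=0;  out ∅∪∅=∅
  n7('be'): parent n6 fail=0; on 'e' 0 → fail=0;  out ∅∪∅=∅
  n3('dce'): parent n2 fail=0; on 'e' 0 → fail=0;  out ∅∪∅=∅
  n8('beb'): parent n7 fail=0; on 'b' 0 → fail=6;  out ∅∪∅=∅
  n4('dced'): parent n3 fail=0; on 'd' 0 → fail=1;  out ∅∪∅=∅
  n9('bebe'): parent n8 fail=6; on 'e' 6 → fail=7;  out {1}∪∅={1}
  n5('dcede'): parent n4 fail=1; on 'e' 1→0 → fail=0;  out {0}∪∅={0}

Text stream:
i=0 'e': node 0→0
i=1 'a': node 0→0
i=2 'b': node 0→6
i=3 'a': node 6→0 (fail-walked)
i=4 'b': node 0→6
i=5 'e': node 6→7
i=6 'b': node 7→8
i=7 'e': node 8→9  → match P1@[4:7]
i=8 'b': node 9→8 (fail-walked)
i=9 'd': node 8→1 (fail-walked)
i=10 'e': node 1→0 (fail-walked)
i=11 'd': node 0→1
i=12 'c': node 1→2
i=13 'e': node 2→3
i=14 'd': node 3→4
i=15 'e': node 4→5  → match P0@[11:15]
i=16 'c': node 5→0 (fail-walked)
i=17 'c': node 0→0
i=18 'd': node 0→1
i=19 'c': node 1→2
i=20 'e': node 2→3
i=21 'd': node 3→4
i=22 'e': node 4→5  → match P0@[18:22]
i=23 'b': node 5→6 (fail-walked)
i=24 'a': node 6→0 (fail-walked)
i=25 'c': node 0→0
i=26 'a': node 0→0

Result: [[7,1],[15,0],[22,0]]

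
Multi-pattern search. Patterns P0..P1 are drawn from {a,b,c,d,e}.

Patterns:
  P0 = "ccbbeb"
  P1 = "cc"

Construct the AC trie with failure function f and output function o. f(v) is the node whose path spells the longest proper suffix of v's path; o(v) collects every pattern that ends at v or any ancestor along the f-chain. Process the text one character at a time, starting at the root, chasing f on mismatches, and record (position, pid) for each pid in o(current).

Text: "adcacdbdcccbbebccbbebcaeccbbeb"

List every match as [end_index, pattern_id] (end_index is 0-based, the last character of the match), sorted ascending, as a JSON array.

Build automaton:
Trie nodes:
  0='ε' goto c→1
  1='c' goto c→2
  2='cc' goto b→3  [P1 ends]
  3='ccb' goto b→4
  4='ccbb' goto e→5
  5='ccbbe' goto b→6
  6='ccbbeb' goto ·  [P0 ends]

Failure links (BFS by depth):
  fail(1) 'c': from fail(0)=0 chase 'c': 0 ⇒ 0;  out=∅∪out(0)=∅
  fail(2) 'cc': from fail(1)=0 chase 'c': 0 ⇒ 1;  out={1}∪out(1)={1}
  fail(3) 'ccb': from fail(2)=1 chase 'b': 1→0 ⇒ 0;  out=∅∪out(0)=∅
  fail(4) 'ccbb': from fail(3)=0 chase 'b': 0 ⇒ 0;  out=∅∪out(0)=∅
  fail(5) 'ccbbe': from fail(4)=0 chase 'e': 0 ⇒ 0;  out=∅∪out(0)=∅
  fail(6) 'ccbbeb': from fail(5)=0 chase 'b': 0 ⇒ 0;  out={0}∪out(0)={0}

Scan:
[0] read 'a'  n0⇒n0
[1] read 'd'  n0⇒n0
[2] read 'c'  n0⇒n1
[3] read 'a'  n1⇒n0 (fail-walked)
[4] read 'c'  n0⇒n1
[5] read 'd'  n1⇒n0 (fail-walked)
[6] read 'b'  n0⇒n0
[7] read 'd'  n0⇒n0
[8] read 'c'  n0⇒n1
[9] read 'c'  n1⇒n2  emit P1@[8:9]
[10] read 'c'  n2⇒n2 (fail-walked)  emit P1@[9:10]
[11] read 'b'  n2⇒n3
[12] read 'b'  n3⇒n4
[13] read 'e'  n4⇒n5
[14] read 'b'  n5⇒n6  emit P0@[9:14]
[15] read 'c'  n6⇒n1 (fail-walked)
[16] read 'c'  n1⇒n2  emit P1@[15:16]
[17] read 'b'  n2⇒n3
[18] read 'b'  n3⇒n4
[19] read 'e'  n4⇒n5
[20] read 'b'  n5⇒n6  emit P0@[15:20]
[21] read 'c'  n6⇒n1 (fail-walked)
[22] read 'a'  n1⇒n0 (fail-walked)
[23] read 'e'  n0⇒n0
[24] read 'c'  n0⇒n1
[25] read 'c'  n1⇒n2  emit P1@[24:25]
[26] read 'b'  n2⇒n3
[27] read 'b'  n3⇒n4
[28] read 'e'  n4⇒n5
[29] read 'b'  n5⇒n6  emit P0@[24:29]

All matches (sorted): [[9,1],[10,1],[14,0],[16,1],[20,0],[25,1],[29,0]]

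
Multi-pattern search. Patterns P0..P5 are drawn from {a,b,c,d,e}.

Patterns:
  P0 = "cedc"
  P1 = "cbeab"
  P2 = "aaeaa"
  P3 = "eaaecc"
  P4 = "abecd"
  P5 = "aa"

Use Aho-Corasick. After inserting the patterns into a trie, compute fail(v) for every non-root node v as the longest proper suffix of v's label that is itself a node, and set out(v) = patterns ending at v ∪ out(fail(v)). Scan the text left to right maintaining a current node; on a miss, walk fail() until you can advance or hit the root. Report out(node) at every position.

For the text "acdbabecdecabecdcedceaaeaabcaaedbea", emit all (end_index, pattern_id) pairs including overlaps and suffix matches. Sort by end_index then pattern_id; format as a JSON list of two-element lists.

Build automaton:
Trie nodes:
  0='ε' goto a→9 c→1 e→14
  1='c' goto b→5 e→2
  2='ce' goto d→3
  3='ced' goto c→4
  4='cedc' goto ·  [P0 ends]
  5='cb' goto e→6
  6='cbe' goto a→7
  7='cbea' goto b→8
  8='cbeab' goto ·  [P1 ends]
  9='a' goto a→10 b→20
  10='aa' goto e→11  [P5 ends]
  11='aae' goto a→12
  12='aaea' goto a→13
  13='aaeaa' goto ·  [P2 ends]
  14='e' goto a→15
  15='ea' goto a→16
  16='eaa' goto e→17
  17='eaae' goto c→18
  18='eaaec' goto c→19
  19='eaaecc' goto ·  [P3 ends]
  20='ab' goto e→21
  21='abe' goto c→22
  22='abec' goto d→23
  23='abecd' goto ·  [P4 ends]

BFS fail/out derivation:
  fail(1) 'c': from fail(0)=0 chase 'c': 0 ⇒ 0;  out=∅∪out(0)=∅
  fail(9) 'a': from fail(0)=0 chase 'a': 0 ⇒ 0;  out=∅∪out(0)=∅
  fail(14) 'e': from fail(0)=0 chase 'e': 0 ⇒ 0;  out=∅∪out(0)=∅
  fail(2) 'ce': from fail(1)=0 chase 'e': 0 ⇒ 14;  out=∅∪out(14)=∅
  fail(5) 'cb': from fail(1)=0 chase 'b': 0 ⇒ 0;  out=∅∪out(0)=∅
  fail(10) 'aa': from fail(9)=0 chase 'a': 0 ⇒ 9;  out={5}∪out(9)={5}
  fail(15) 'ea': from fail(14)=0 chase 'a': 0 ⇒ 9;  out=∅∪out(9)=∅
  fail(20) 'ab': from fail(9)=0 chase 'b': 0 ⇒ 0;  out=∅∪out(0)=∅
  fail(3) 'ced': from fail(2)=14 chase 'd': 14→0 ⇒ 0;  out=∅∪out(0)=∅
  fail(6) 'cbe': from fail(5)=0 chase 'e': 0 ⇒ 14;  out=∅∪out(14)=∅
  fail(11) 'aae': from fail(10)=9 chase 'e': 9→0 ⇒ 14;  out=∅∪out(14)=∅
  fail(16) 'eaa': from fail(15)=9 chase 'a': 9 ⇒ 10;  out=∅∪out(10)={5}
  fail(21) 'abe': from fail(20)=0 chase 'e': 0 ⇒ 14;  out=∅∪out(14)=∅
  fail(4) 'cedc': from fail(3)=0 chase 'c': 0 ⇒ 1;  out={0}∪out(1)={0}
  fail(7) 'cbea': from fail(6)=14 chase 'a': 14 ⇒ 15;  out=∅∪out(15)=∅
  fail(12) 'aaea': from fail(11)=14 chase 'a': 14 ⇒ 15;  out=∅∪out(15)=∅
  fail(17) 'eaae': from fail(16)=10 chase 'e': 10 ⇒ 11;  out=∅∪out(11)=∅
  fail(22) 'abec': from fail(21)=14 chase 'c': 14→0 ⇒ 1;  out=∅∪out(1)=∅
  fail(8) 'cbeab': from fail(7)=15 chase 'b': 15→9 ⇒ 20;  out={1}∪out(20)={1}
  fail(13) 'aaeaa': from fail(12)=15 chase 'a': 15 ⇒ 16;  out={2}∪out(16)={2,5}
  fail(18) 'eaaec': from fail(17)=11 chase 'c': 11→14→0 ⇒ 1;  out=∅∪out(1)=∅
  fail(23) 'abecd': from fail(22)=1 chase 'd': 1→0 ⇒ 0;  out={4}∪out(0)={4}
  fail(19) 'eaaecc': from fail(18)=1 chase 'c': 1→0 ⇒ 1;  out={3}∪out(1)={3}

Scan:
pos 0 'a': at 9
pos 1 'c': at 1 ·f
pos 2 'd': at 0 ·f
pos 3 'b': at 0
pos 4 'a': at 9
pos 5 'b': at 20
pos 6 'e': at 21
pos 7 'c': at 22
pos 8 'd': at 23  ** P4@[4:8]
pos 9 'e': at 14 ·f
pos 10 'c': at 1 ·f
pos 11 'a': at 9 ·f
pos 12 'b': at 20
pos 13 'e': at 21
pos 14 'c': at 22
pos 15 'd': at 23  ** P4@[11:15]
pos 16 'c': at 1 ·f
pos 17 'e': at 2
pos 18 'd': at 3
pos 19 'c': at 4  ** P0@[16:19]
pos 20 'e': at 2 ·f
pos 21 'a': at 15 ·f
pos 22 'a': at 16  ** P5@[21:22]
pos 23 'e': at 17
pos 24 'a': at 12 ·f
pos 25 'a': at 13  ** P2@[21:25],P5@[24:25]
pos 26 'b': at 20 ·f
pos 27 'c': at 1 ·f
pos 28 'a': at 9 ·f
pos 29 'a': at 10  ** P5@[28:29]
pos 30 'e': at 11
pos 31 'd': at 0 ·f
pos 32 'b': at 0
pos 33 'e': at 14
pos 34 'a': at 15

Result: [[8,4],[15,4],[19,0],[22,5],[25,2],[25,5],[29,5]]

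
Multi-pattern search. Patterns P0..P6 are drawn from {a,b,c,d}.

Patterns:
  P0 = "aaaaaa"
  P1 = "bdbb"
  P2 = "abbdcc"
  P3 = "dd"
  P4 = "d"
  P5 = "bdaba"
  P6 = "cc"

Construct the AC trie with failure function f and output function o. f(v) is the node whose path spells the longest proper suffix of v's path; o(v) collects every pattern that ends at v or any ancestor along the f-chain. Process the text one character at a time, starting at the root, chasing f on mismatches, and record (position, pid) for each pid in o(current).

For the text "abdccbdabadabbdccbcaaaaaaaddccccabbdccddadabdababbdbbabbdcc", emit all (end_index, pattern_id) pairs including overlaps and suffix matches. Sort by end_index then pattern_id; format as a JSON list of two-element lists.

Construct AC machine:
Trie nodes:
  0='ε' goto a→1 b→7 c→21 d→16
  1='a' goto a→2 b→11
  2='aa' goto a→3
  3='aaa' goto a→4
  4='aaaa' goto a→5
  5='aaaaa' goto a→6
  6='aaaaaa' goto ·  ←P0
  7='b' goto d→8
  8='bd' goto a→18 b→9
  9='bdb' goto b→10
  10='bdbb' goto ·  ←P1
  11='ab' goto b→12
  12='abb' goto d→13
  13='abbd' goto c→14
  14='abbdc' goto c→15
  15='abbdcc' goto ·  ←P2
  16='d' goto d→17  ←P4
  17='dd' goto ·  ←P3
  18='bda' goto b→19
  19='bdab' goto a→20
  20='bdaba' goto ·  ←P5
  21='c' goto c→22
  22='cc' goto ·  ←P6

Failure links (BFS by depth):
  fail(1) 'a': from fail(0)=0 chase 'a': 0 ⇒ 0;  out=∅∪out(0)=∅
  fail(7) 'b': from fail(0)=0 chase 'b': 0 ⇒ 0;  out=∅∪out(0)=∅
  fail(16) 'd': from fail(0)=0 chase 'd': 0 ⇒ 0;  out={4}∪out(0)={4}
  fail(21) 'c': from fail(0)=0 chase 'c': 0 ⇒ 0;  out=∅∪out(0)=∅
  fail(2) 'aa': from fail(1)=0 chase 'a': 0 ⇒ 1;  out=∅∪out(1)=∅
  fail(8) 'bd': from fail(7)=0 chase 'd': 0 ⇒ 16;  out=∅∪out(16)={4}
  fail(11) 'ab': from fail(1)=0 chase 'b': 0 ⇒ 7;  out=∅∪out(7)=∅
  fail(17) 'dd': from fail(16)=0 chase 'd': 0 ⇒ 16;  out={3}∪out(16)={3,4}
  fail(22) 'cc': from fail(21)=0 chase 'c': 0 ⇒ 21;  out={6}∪out(21)={6}
  fail(3) 'aaa': from fail(2)=1 chase 'a': 1 ⇒ 2;  out=∅∪out(2)=∅
  fail(9) 'bdb': from fail(8)=16 chase 'b': 16→0 ⇒ 7;  out=∅∪out(7)=∅
  fail(12) 'abb': from fail(11)=7 chase 'b': 7→0 ⇒ 7;  out=∅∪out(7)=∅
  fail(18) 'bda': from fail(8)=16 chase 'a': 16→0 ⇒ 1;  out=∅∪out(1)=∅
  fail(4) 'aaaa': from fail(3)=2 chase 'a': 2 ⇒ 3;  out=∅∪out(3)=∅
  fail(10) 'bdbb': from fail(9)=7 chase 'b': 7→0 ⇒ 7;  out={1}∪out(7)={1}
  fail(13) 'abbd': from fail(12)=7 chase 'd': 7 ⇒ 8;  out=∅∪out(8)={4}
  fail(19) 'bdab': from fail(18)=1 chase 'b': 1 ⇒ 11;  out=∅∪out(11)=∅
  fail(5) 'aaaaa': from fail(4)=3 chase 'a': 3 ⇒ 4;  out=∅∪out(4)=∅
  fail(14) 'abbdc': from fail(13)=8 chase 'c': 8→16→0 ⇒ 21;  out=∅∪out(21)=∅
  fail(20) 'bdaba': from fail(19)=11 chase 'a': 11→7→0 ⇒ 1;  out={5}∪out(1)={5}
  fail(6) 'aaaaaa': from fail(5)=4 chase 'a': 4 ⇒ 5;  out={0}∪out(5)={0}
  fail(15) 'abbdcc': from fail(14)=21 chase 'c': 21 ⇒ 22;  out={2}∪out(22)={2,6}

Run:
i=0 'a': node 0→1
i=1 'b': node 1→11
i=2 'd': node 11→8 (via fail)  ** P4@[2:2]
i=3 'c': node 8→21 (via fail)
i=4 'c': node 21→22  ** P6@[3:4]
i=5 'b': node 22→7 (via fail)
i=6 'd': node 7→8  ** P4@[6:6]
i=7 'a': node 8→18
i=8 'b': node 18→19
i=9 'a': node 19→20  ** P5@[5:9]
i=10 'd': node 20→16 (via fail)  ** P4@[10:10]
i=11 'a': node 16→1 (via fail)
i=12 'b': node 1→11
i=13 'b': node 11→12
i=14 'd': node 12→13  ** P4@[14:14]
i=15 'c': node 13→14
i=16 'c': node 14→15  ** P2@[11:16],P6@[15:16]
i=17 'b': node 15→7 (via fail)
i=18 'c': node 7→21 (via fail)
i=19 'a': node 21→1 (via fail)
i=20 'a': node 1→2
i=21 'a': node 2→3
i=22 'a': node 3→4
i=23 'a': node 4→5
i=24 'a': node 5→6  ** P0@[19:24]
i=25 'a': node 6→6 (via fail)  ** P0@[20:25]
i=26 'd': node 6→16 (via fail)  ** P4@[26:26]
i=27 'd': node 16→17  ** P3@[26:27],P4@[27:27]
i=28 'c': node 17→21 (via fail)
i=29 'c': node 21→22  ** P6@[28:29]
i=30 'c': node 22→22 (via fail)  ** P6@[29:30]
i=31 'c': node 22→22 (via fail)  ** P6@[30:31]
i=32 'a': node 22→1 (via fail)
i=33 'b': node 1→11
i=34 'b': node 11→12
i=35 'd': node 12→13  ** P4@[35:35]
i=36 'c': node 13→14
i=37 'c': node 14→15  ** P2@[32:37],P6@[36:37]
i=38 'd': node 15→16 (via fail)  ** P4@[38:38]
i=39 'd': node 16→17  ** P3@[38:39],P4@[39:39]
i=40 'a': node 17→1 (via fail)
i=41 'd': node 1→16 (via fail)  ** P4@[41:41]
i=42 'a': node 16→1 (via fail)
i=43 'b': node 1→11
i=44 'd': node 11→8 (via fail)  ** P4@[44:44]
i=45 'a': node 8→18
i=46 'b': node 18→19
i=47 'a': node 19→20  ** P5@[43:47]
i=48 'b': node 20→11 (via fail)
i=49 'b': node 11→12
i=50 'd': node 12→13  ** P4@[50:50]
i=51 'b': node 13→9 (via fail)
i=52 'b': node 9→10  ** P1@[49:52]
i=53 'a': node 10→1 (via fail)
i=54 'b': node 1→11
i=55 'b': node 11→12
i=56 'd': node 12→13  ** P4@[56:56]
i=57 'c': node 13→14
i=58 'c': node 14→15  ** P2@[53:58],P6@[57:58]

Result: [[2,4],[4,6],[6,4],[9,5],[10,4],[14,4],[16,2],[16,6],[24,0],[25,0],[26,4],[27,3],[27,4],[29,6],[30,6],[31,6],[35,4],[37,2],[37,6],[38,4],[39,3],[39,4],[41,4],[44,4],[47,5],[50,4],[52,1],[56,4],[58,2],[58,6]]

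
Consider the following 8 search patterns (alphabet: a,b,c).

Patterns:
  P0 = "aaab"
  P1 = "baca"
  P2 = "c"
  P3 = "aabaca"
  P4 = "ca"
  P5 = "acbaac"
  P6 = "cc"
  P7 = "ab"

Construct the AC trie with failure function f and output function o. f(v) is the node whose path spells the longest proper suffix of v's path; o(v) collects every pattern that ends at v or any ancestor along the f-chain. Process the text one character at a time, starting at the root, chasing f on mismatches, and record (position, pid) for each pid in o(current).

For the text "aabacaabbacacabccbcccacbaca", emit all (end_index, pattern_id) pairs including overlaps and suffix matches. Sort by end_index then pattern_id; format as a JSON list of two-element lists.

Construct AC machine:
Trie nodes:
  0='ε' goto a→1 b→5 c→9
  1='a' goto a→2 b→21 c→15
  2='aa' goto a→3 b→10
  3='aaa' goto b→4
  4='aaab' goto ·  [P0 ends]
  5='b' goto a→6
  6='ba' goto c→7
  7='bac' goto a→8
  8='baca' goto ·  [P1 ends]
  9='c' goto a→14 c→20  [P2 ends]
  10='aab' goto a→11
  11='aaba' goto c→12
  12='aabac' goto a→13
  13='aabaca' goto ·  [P3 ends]
  14='ca' goto ·  [P4 ends]
  15='ac' goto b→16
  16='acb' goto a→17
  17='acba' goto a→18
  18='acbaa' goto c→19
  19='acbaac' goto ·  [P5 ends]
  20='cc' goto ·  [P6 ends]
  21='ab' goto ·  [P7 ends]

Failure links (BFS by depth):
  n1('a'): parent n0 fail=0; on 'a' 0 → fail=0;  out ∅∪∅=∅
  n5('b'): parent n0 fail=0; on 'b' 0 → fail=0;  out ∅∪∅=∅
  n9('c'): parent n0 fail=0; on 'c' 0 → fail=0;  out {2}∪∅={2}
  n2('aa'): parent n1 fail=0; on 'a' 0 → fail=1;  out ∅∪∅=∅
  n6('ba'): parent n5 fail=0; on 'a' 0 → fail=1;  out ∅∪∅=∅
  n14('ca'): parent n9 fail=0; on 'a' 0 → fail=1;  out {4}∪∅={4}
  n15('ac'): parent n1 fail=0; on 'c' 0 → fail=9;  out ∅∪{2}={2}
  n20('cc'): parent n9 fail=0; on 'c' 0 → fail=9;  out {6}∪{2}={2,6}
  n21('ab'): parent n1 fail=0; on 'b' 0 → fail=5;  out {7}∪∅={7}
  n3('aaa'): parent n2 fail=1; on 'a' 1 → fail=2;  out ∅∪∅=∅
  n7('bac'): parent n6 fail=1; on 'c' 1 → fail=15;  out ∅∪{2}={2}
  n10('aab'): parent n2 fail=1; on 'b' 1 → fail=21;  out ∅∪{7}={7}
  n16('acb'): parent n15 fail=9; on 'b' 9→0 → fail=5;  out ∅∪∅=∅
  n4('aaab'): parent n3 fail=2; on 'b' 2 → fail=10;  out {0}∪{7}={0,7}
  n8('baca'): parent n7 fail=15; on 'a' 15→9 → fail=14;  out {1}∪{4}={1,4}
  n11('aaba'): parent n10 fail=21; on 'a' 21→5 → fail=6;  out ∅∪∅=∅
  n17('acba'): parent n16 fail=5; on 'a' 5 → fail=6;  out ∅∪∅=∅
  n12('aabac'): parent n11 fail=6; on 'c' 6 → fail=7;  out ∅∪{2}={2}
  n18('acbaa'): parent n17 fail=6; on 'a' 6→1 → fail=2;  out ∅∪∅=∅
  n13('aabaca'): parent n12 fail=7; on 'a' 7 → fail=8;  out {3}∪{1,4}={1,3,4}
  n19('acbaac'): parent n18 fail=2; on 'c' 2→1 → fail=15;  out {5}∪{2}={2,5}

Run:
[0] read 'a'  n0⇒n1
[1] read 'a'  n1⇒n2
[2] read 'b'  n2⇒n10  emit P7@[1:2]
[3] read 'a'  n10⇒n11
[4] read 'c'  n11⇒n12  emit P2@[4:4]
[5] read 'a'  n12⇒n13  emit P1@[2:5],P3@[0:5],P4@[4:5]
[6] read 'a'  n13⇒n2 (fail-walked)
[7] read 'b'  n2⇒n10  emit P7@[6:7]
[8] read 'b'  n10⇒n5 (fail-walked)
[9] read 'a'  n5⇒n6
[10] read 'c'  n6⇒n7  emit P2@[10:10]
[11] read 'a'  n7⇒n8  emit P1@[8:11],P4@[10:11]
[12] read 'c'  n8⇒n15 (fail-walked)  emit P2@[12:12]
[13] read 'a'  n15⇒n14 (fail-walked)  emit P4@[12:13]
[14] read 'b'  n14⇒n21 (fail-walked)  emit P7@[13:14]
[15] read 'c'  n21⇒n9 (fail-walked)  emit P2@[15:15]
[16] read 'c'  n9⇒n20  emit P2@[16:16],P6@[15:16]
[17] read 'b'  n20⇒n5 (fail-walked)
[18] read 'c'  n5⇒n9 (fail-walked)  emit P2@[18:18]
[19] read 'c'  n9⇒n20  emit P2@[19:19],P6@[18:19]
[20] read 'c'  n20⇒n20 (fail-walked)  emit P2@[20:20],P6@[19:20]
[21] read 'a'  n20⇒n14 (fail-walked)  emit P4@[20:21]
[22] read 'c'  n14⇒n15 (fail-walked)  emit P2@[22:22]
[23] read 'b'  n15⇒n16
[24] read 'a'  n16⇒n17
[25] read 'c'  n17⇒n7 (fail-walked)  emit P2@[25:25]
[26] read 'a'  n7⇒n8  emit P1@[23:26],P4@[25:26]

Matches: [[2,7],[4,2],[5,1],[5,3],[5,4],[7,7],[10,2],[11,1],[11,4],[12,2],[13,4],[14,7],[15,2],[16,2],[16,6],[18,2],[19,2],[19,6],[20,2],[20,6],[21,4],[22,2],[25,2],[26,1],[26,4]]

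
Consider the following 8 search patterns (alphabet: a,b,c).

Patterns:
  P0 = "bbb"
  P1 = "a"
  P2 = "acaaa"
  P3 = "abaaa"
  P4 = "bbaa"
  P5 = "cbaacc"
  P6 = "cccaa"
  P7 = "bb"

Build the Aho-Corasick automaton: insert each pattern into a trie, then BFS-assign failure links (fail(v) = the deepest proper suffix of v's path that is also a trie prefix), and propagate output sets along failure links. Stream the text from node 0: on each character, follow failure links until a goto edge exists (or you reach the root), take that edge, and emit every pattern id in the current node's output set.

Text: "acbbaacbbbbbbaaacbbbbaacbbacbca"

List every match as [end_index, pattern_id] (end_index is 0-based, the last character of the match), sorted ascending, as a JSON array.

Build:
Trie nodes:
  0='ε' goto a→4 b→1 c→15
  1='b' goto b→2
  2='bb' goto a→13 b→3  ←P7
  3='bbb' goto ·  ←P0
  4='a' goto b→9 c→5  ←P1
  5='ac' goto a→6
  6='aca' goto a→7
  7='acaa' goto a→8
  8='acaaa' goto ·  ←P2
  9='ab' goto a→10
  10='aba' goto a→11
  11='abaa' goto a→12
  12='abaaa' goto ·  ←P3
  13='bba' goto a→14
  14='bbaa' goto ·  ←P4
  15='c' goto b→16 c→21
  16='cb' goto a→17
  17='cba' goto a→18
  18='cbaa' goto c→19
  19='cbaac' goto c→20
  20='cbaacc' goto ·  ←P5
  21='cc' goto c→22
  22='ccc' goto a→23
  23='ccca' goto a→24
  24='cccaa' goto ·  ←P6

BFS fail/out derivation:
  fail(1) 'b': from fail(0)=0 chase 'b': 0 ⇒ 0;  out=∅∪out(0)=∅
  fail(4) 'a': from fail(0)=0 chase 'a': 0 ⇒ 0;  out={1}∪out(0)={1}
  fail(15) 'c': from fail(0)=0 chase 'c': 0 ⇒ 0;  out=∅∪out(0)=∅
  fail(2) 'bb': from fail(1)=0 chase 'b': 0 ⇒ 1;  out={7}∪out(1)={7}
  fail(5) 'ac': from fail(4)=0 chase 'c': 0 ⇒ 15;  out=∅∪out(15)=∅
  fail(9) 'ab': from fail(4)=0 chase 'b': 0 ⇒ 1;  out=∅∪out(1)=∅
  fail(16) 'cb': from fail(15)=0 chase 'b': 0 ⇒ 1;  out=∅∪out(1)=∅
  fail(21) 'cc': from fail(15)=0 chase 'c': 0 ⇒ 15;  out=∅∪out(15)=∅
  fail(3) 'bbb': from fail(2)=1 chase 'b': 1 ⇒ 2;  out={0}∪out(2)={0,7}
  fail(6) 'aca': from fail(5)=15 chase 'a': 15→0 ⇒ 4;  out=∅∪out(4)={1}
  fail(10) 'aba': from fail(9)=1 chase 'a': 1→0 ⇒ 4;  out=∅∪out(4)={1}
  fail(13) 'bba': from fail(2)=1 chase 'a': 1→0 ⇒ 4;  out=∅∪out(4)={1}
  fail(17) 'cba': from fail(16)=1 chase 'a': 1→0 ⇒ 4;  out=∅∪out(4)={1}
  fail(22) 'ccc': from fail(21)=15 chase 'c': 15 ⇒ 21;  out=∅∪out(21)=∅
  fail(7) 'acaa': from fail(6)=4 chase 'a': 4→0 ⇒ 4;  out=∅∪out(4)={1}
  fail(11) 'abaa': from fail(10)=4 chase 'a': 4→0 ⇒ 4;  out=∅∪out(4)={1}
  fail(14) 'bbaa': from fail(13)=4 chase 'a': 4→0 ⇒ 4;  out={4}∪out(4)={1,4}
  fail(18) 'cbaa': from fail(17)=4 chase 'a': 4→0 ⇒ 4;  out=∅∪out(4)={1}
  fail(23) 'ccca': from fail(22)=21 chase 'a': 21→15→0 ⇒ 4;  out=∅∪out(4)={1}
  fail(8) 'acaaa': from fail(7)=4 chase 'a': 4→0 ⇒ 4;  out={2}∪out(4)={1,2}
  fail(12) 'abaaa': from fail(11)=4 chase 'a': 4→0 ⇒ 4;  out={3}∪out(4)={1,3}
  fail(19) 'cbaac': from fail(18)=4 chase 'c': 4 ⇒ 5;  out=∅∪out(5)=∅
  fail(24) 'cccaa': from fail(23)=4 chase 'a': 4→0 ⇒ 4;  out={6}∪out(4)={1,6}
  fail(20) 'cbaacc': from fail(19)=5 chase 'c': 5→15 ⇒ 21;  out={5}∪out(21)={5}

Run:
[0] read 'a'  n0⇒n4  → match P1@[0:0]
[1] read 'c'  n4⇒n5
[2] read 'b'  n5⇒n16 (fail-walked)
[3] read 'b'  n16⇒n2 (fail-walked)  → match P7@[2:3]
[4] read 'a'  n2⇒n13  → match P1@[4:4]
[5] read 'a'  n13⇒n14  → match P1@[5:5],P4@[2:5]
[6] read 'c'  n14⇒n5 (fail-walked)
[7] read 'b'  n5⇒n16 (fail-walked)
[8] read 'b'  n16⇒n2 (fail-walked)  → match P7@[7:8]
[9] read 'b'  n2⇒n3  → match P0@[7:9],P7@[8:9]
[10] read 'b'  n3⇒n3 (fail-walked)  → match P0@[8:10],P7@[9:10]
[11] read 'b'  n3⇒n3 (fail-walked)  → match P0@[9:11],P7@[10:11]
[12] read 'b'  n3⇒n3 (fail-walked)  → match P0@[10:12],P7@[11:12]
[13] read 'a'  n3⇒n13 (fail-walked)  → match P1@[13:13]
[14] read 'a'  n13⇒n14  → match P1@[14:14],P4@[11:14]
[15] read 'a'  n14⇒n4 (fail-walked)  → match P1@[15:15]
[16] read 'c'  n4⇒n5
[17] read 'b'  n5⇒n16 (fail-walked)
[18] read 'b'  n16⇒n2 (fail-walked)  → match P7@[17:18]
[19] read 'b'  n2⇒n3  → match P0@[17:19],P7@[18:19]
[20] read 'b'  n3⇒n3 (fail-walked)  → match P0@[18:20],P7@[19:20]
[21] read 'a'  n3⇒n13 (fail-walked)  → match P1@[21:21]
[22] read 'a'  n13⇒n14  → match P1@[22:22],P4@[19:22]
[23] read 'c'  n14⇒n5 (fail-walked)
[24] read 'b'  n5⇒n16 (fail-walked)
[25] read 'b'  n16⇒n2 (fail-walked)  → match P7@[24:25]
[26] read 'a'  n2⇒n13  → match P1@[26:26]
[27] read 'c'  n13⇒n5 (fail-walked)
[28] read 'b'  n5⇒n16 (fail-walked)
[29] read 'c'  n16⇒n15 (fail-walked)
[30] read 'a'  n15⇒n4 (fail-walked)  → match P1@[30:30]

Matches: [[0,1],[3,7],[4,1],[5,1],[5,4],[8,7],[9,0],[9,7],[10,0],[10,7],[11,0],[11,7],[12,0],[12,7],[13,1],[14,1],[14,4],[15,1],[18,7],[19,0],[19,7],[20,0],[20,7],[21,1],[22,1],[22,4],[25,7],[26,1],[30,1]]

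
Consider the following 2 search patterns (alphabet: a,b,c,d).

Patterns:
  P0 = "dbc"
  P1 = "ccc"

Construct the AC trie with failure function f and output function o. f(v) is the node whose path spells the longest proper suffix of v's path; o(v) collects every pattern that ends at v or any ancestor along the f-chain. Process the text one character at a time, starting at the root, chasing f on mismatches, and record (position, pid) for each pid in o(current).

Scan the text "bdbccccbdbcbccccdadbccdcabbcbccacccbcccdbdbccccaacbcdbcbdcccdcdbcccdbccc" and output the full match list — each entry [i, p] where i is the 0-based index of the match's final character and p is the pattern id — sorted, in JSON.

Build:
Trie nodes:
  0='ε' goto c→4 d→1
  1='d' goto b→2
  2='db' goto c→3
  3='dbc' goto ·  [P0 ends]
  4='c' goto c→5
  5='cc' goto c→6
  6='ccc' goto ·  [P1 ends]

BFS fail/out derivation:
  n1('d'): parent n0 fail=0; on 'd' 0 → fail=0;  out ∅∪∅=∅
  n4('c'): parent n0 fail=0; on 'c' 0 → fail=0;  out ∅∪∅=∅
  n2('db'): parent n1 fail=0; on 'b' 0 → fail=0;  out ∅∪∅=∅
  n5('cc'): parent n4 fail=0; on 'c' 0 → fail=4;  out ∅∪∅=∅
  n3('dbc'): parent n2 fail=0; on 'c' 0 → fail=4;  out {0}∪∅={0}
  n6('ccc'): parent n5 fail=4; on 'c' 4 → fail=5;  out {1}∪∅={1}

Scan:
i=0 'b': node 0→0
i=1 'd': node 0→1
i=2 'b': node 1→2
i=3 'c': node 2→3  emit P0@[1:3]
i=4 'c': node 3→5 (via fail)
i=5 'c': node 5→6  emit P1@[3:5]
i=6 'c': node 6→6 (via fail)  emit P1@[4:6]
i=7 'b': node 6→0 (via fail)
i=8 'd': node 0→1
i=9 'b': node 1→2
i=10 'c': node 2→3  emit P0@[8:10]
i=11 'b': node 3→0 (via fail)
i=12 'c': node 0→4
i=13 'c': node 4→5
i=14 'c': node 5→6  emit P1@[12:14]
i=15 'c': node 6→6 (via fail)  emit P1@[13:15]
i=16 'd': node 6→1 (via fail)
i=17 'a': node 1→0 (via fail)
i=18 'd': node 0→1
i=19 'b': node 1→2
i=20 'c': node 2→3  emit P0@[18:20]
i=21 'c': node 3→5 (via fail)
i=22 'd': node 5→1 (via fail)
i=23 'c': node 1→4 (via fail)
i=24 'a': node 4→0 (via fail)
i=25 'b': node 0→0
i=26 'b': node 0→0
i=27 'c': node 0→4
i=28 'b': node 4→0 (via fail)
i=29 'c': node 0→4
i=30 'c': node 4→5
i=31 'a': node 5→0 (via fail)
i=32 'c': node 0→4
i=33 'c': node 4→5
i=34 'c': node 5→6  emit P1@[32:34]
i=35 'b': node 6→0 (via fail)
i=36 'c': node 0→4
i=37 'c': node 4→5
i=38 'c': node 5→6  emit P1@[36:38]
i=39 'd': node 6→1 (via fail)
i=40 'b': node 1→2
i=41 'd': node 2→1 (via fail)
i=42 'b': node 1→2
i=43 'c': node 2→3  emit P0@[41:43]
i=44 'c': node 3→5 (via fail)
i=45 'c': node 5→6  emit P1@[43:45]
i=46 'c': node 6→6 (via fail)  emit P1@[44:46]
i=47 'a': node 6→0 (via fail)
i=48 'a': node 0→0
i=49 'c': node 0→4
i=50 'b': node 4→0 (via fail)
i=51 'c': node 0→4
i=52 'd': node 4→1 (via fail)
i=53 'b': node 1→2
i=54 'c': node 2→3  emit P0@[52:54]
i=55 'b': node 3→0 (via fail)
i=56 'd': node 0→1
i=57 'c': node 1→4 (via fail)
i=58 'c': node 4→5
i=59 'c': node 5→6  emit P1@[57:59]
i=60 'd': node 6→1 (via fail)
i=61 'c': node 1→4 (via fail)
i=62 'd': node 4→1 (via fail)
i=63 'b': node 1→2
i=64 'c': node 2→3  emit P0@[62:64]
i=65 'c': node 3→5 (via fail)
i=66 'c': node 5→6  emit P1@[64:66]
i=67 'd': node 6→1 (via fail)
i=68 'b': node 1→2
i=69 'c': node 2→3  emit P0@[67:69]
i=70 'c': node 3→5 (via fail)
i=71 'c': node 5→6  emit P1@[69:71]

All matches (sorted): [[3,0],[5,1],[6,1],[10,0],[14,1],[15,1],[20,0],[34,1],[38,1],[43,0],[45,1],[46,1],[54,0],[59,1],[64,0],[66,1],[69,0],[71,1]]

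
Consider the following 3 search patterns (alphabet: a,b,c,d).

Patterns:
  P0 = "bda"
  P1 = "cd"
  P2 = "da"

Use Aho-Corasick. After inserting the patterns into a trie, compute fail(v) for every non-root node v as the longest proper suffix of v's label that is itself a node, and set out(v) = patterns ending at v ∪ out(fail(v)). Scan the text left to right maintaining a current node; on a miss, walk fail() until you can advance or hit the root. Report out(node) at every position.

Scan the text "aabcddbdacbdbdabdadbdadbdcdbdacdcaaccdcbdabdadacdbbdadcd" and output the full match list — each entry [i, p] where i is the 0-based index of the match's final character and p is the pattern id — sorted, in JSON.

Build automaton:
Trie (insert patterns):
  0='ε' goto b→1 c→4 d→6
  1='b' goto d→2
  2='bd' goto a→3
  3='bda' goto ·  ←P0
  4='c' goto d→5
  5='cd' goto ·  ←P1
  6='d' goto a→7
  7='da' goto ·  ←P2

BFS fail/out derivation:
  fail(1) 'b': from fail(0)=0 chase 'b': 0 ⇒ 0;  out=∅∪out(0)=∅
  fail(4) 'c': from fail(0)=0 chase 'c': 0 ⇒ 0;  out=∅∪out(0)=∅
  fail(6) 'd': from fail(0)=0 chase 'd': 0 ⇒ 0;  out=∅∪out(0)=∅
  fail(2) 'bd': from fail(1)=0 chase 'd': 0 ⇒ 6;  out=∅∪out(6)=∅
  fail(5) 'cd': from fail(4)=0 chase 'd': 0 ⇒ 6;  out={1}∪out(6)={1}
  fail(7) 'da': from fail(6)=0 chase 'a': 0 ⇒ 0;  out={2}∪out(0)={2}
  fail(3) 'bda': from fail(2)=6 chase 'a': 6 ⇒ 7;  out={0}∪out(7)={0,2}

Text stream:
i=0 'a': node 0→0
i=1 'a': node 0→0
i=2 'b': node 0→1
i=3 'c': node 1→4 (via fail)
i=4 'd': node 4→5  → match P1@[3:4]
i=5 'd': node 5→6 (via fail)
i=6 'b': node 6→1 (via fail)
i=7 'd': node 1→2
i=8 'a': node 2→3  → match P0@[6:8],P2@[7:8]
i=9 'c': node 3→4 (via fail)
i=10 'b': node 4→1 (via fail)
i=11 'd': node 1→2
i=12 'b': node 2→1 (via fail)
i=13 'd': node 1→2
i=14 'a': node 2→3  → match P0@[12:14],P2@[13:14]
i=15 'b': node 3→1 (via fail)
i=16 'd': node 1→2
i=17 'a': node 2→3  → match P0@[15:17],P2@[16:17]
i=18 'd': node 3→6 (via fail)
i=19 'b': node 6→1 (via fail)
i=20 'd': node 1→2
i=21 'a': node 2→3  → match P0@[19:21],P2@[20:21]
i=22 'd': node 3→6 (via fail)
i=23 'b': node 6→1 (via fail)
i=24 'd': node 1→2
i=25 'c': node 2→4 (via fail)
i=26 'd': node 4→5  → match P1@[25:26]
i=27 'b': node 5→1 (via fail)
i=28 'd': node 1→2
i=29 'a': node 2→3  → match P0@[27:29],P2@[28:29]
i=30 'c': node 3→4 (via fail)
i=31 'd': node 4→5  → match P1@[30:31]
i=32 'c': node 5→4 (via fail)
i=33 'a': node 4→0 (via fail)
i=34 'a': node 0→0
i=35 'c': node 0→4
i=36 'c': node 4→4 (via fail)
i=37 'd': node 4→5  → match P1@[36:37]
i=38 'c': node 5→4 (via fail)
i=39 'b': node 4→1 (via fail)
i=40 'd': node 1→2
i=41 'a': node 2→3  → match P0@[39:41],P2@[40:41]
i=42 'b': node 3→1 (via fail)
i=43 'd': node 1→2
i=44 'a': node 2→3  → match P0@[42:44],P2@[43:44]
i=45 'd': node 3→6 (via fail)
i=46 'a': node 6→7  → match P2@[45:46]
i=47 'c': node 7→4 (via fail)
i=48 'd': node 4→5  → match P1@[47:48]
i=49 'b': node 5→1 (via fail)
i=50 'b': node 1→1 (via fail)
i=51 'd': node 1→2
i=52 'a': node 2→3  → match P0@[50:52],P2@[51:52]
i=53 'd': node 3→6 (via fail)
i=54 'c': node 6→4 (via fail)
i=55 'd': node 4→5  → match P1@[54:55]

Result: [[4,1],[8,0],[8,2],[14,0],[14,2],[17,0],[17,2],[21,0],[21,2],[26,1],[29,0],[29,2],[31,1],[37,1],[41,0],[41,2],[44,0],[44,2],[46,2],[48,1],[52,0],[52,2],[55,1]]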